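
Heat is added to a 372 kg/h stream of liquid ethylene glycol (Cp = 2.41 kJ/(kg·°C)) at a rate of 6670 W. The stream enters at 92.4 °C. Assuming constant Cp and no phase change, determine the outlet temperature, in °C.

Q = 6670 W = 24012 kJ/h
ΔT = Q/(ṁ·Cp) = 24012/(372×2.41) = 26.784 K
T_out = 92.4 + 26.784 = 119.18 °C

T_out = 119 °C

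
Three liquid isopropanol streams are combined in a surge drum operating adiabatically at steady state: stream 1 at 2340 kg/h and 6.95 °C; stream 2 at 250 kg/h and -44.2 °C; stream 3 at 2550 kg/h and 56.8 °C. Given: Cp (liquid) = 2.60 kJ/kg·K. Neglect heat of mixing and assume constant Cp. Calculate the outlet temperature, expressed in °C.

T_out = 29.2 °C

Energy balance with Q = 0: Σ ṁᵢCp,ᵢ(T_out − Tᵢ) = 0
T_out = Σ ṁᵢCp,ᵢTᵢ / Σ ṁᵢCp,ᵢ
      = 390140 / 13364 = 29.193 °C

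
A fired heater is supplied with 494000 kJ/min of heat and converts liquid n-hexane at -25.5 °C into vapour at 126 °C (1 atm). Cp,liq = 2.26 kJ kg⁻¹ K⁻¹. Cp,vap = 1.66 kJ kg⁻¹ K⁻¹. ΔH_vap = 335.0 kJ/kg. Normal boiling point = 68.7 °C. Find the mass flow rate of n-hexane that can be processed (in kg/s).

Δh = 2.26×(68.7−-25.5) + 335.0 + 1.66×(126−68.7) = 643.01 kJ/kg
Q = 494000 kJ/min = 8233.3 kJ/s = 8233.3 kJ/s
ṁ = Q/Δh = 8233.3 / 643.01 = 12.804 kg/s

ṁ = 12.8 kg/s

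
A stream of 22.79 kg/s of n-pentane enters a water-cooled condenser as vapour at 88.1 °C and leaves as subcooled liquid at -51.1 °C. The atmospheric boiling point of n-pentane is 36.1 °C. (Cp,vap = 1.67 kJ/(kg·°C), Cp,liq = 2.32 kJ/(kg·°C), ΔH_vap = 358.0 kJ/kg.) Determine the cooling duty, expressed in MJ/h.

vapour 88.1→36.1 °C: -86.84 kJ/kg
condensation at 36.1 °C: -358 kJ/kg
liquid 36.1→-51.1 °C: -202.3 kJ/kg
Δh = -86.84 + -358 + -202.3 = -647.14 kJ/kg
Q = ṁ·Δh = 22.79 kg/s × -647.14 kJ/kg = -14748 kJ/s
|Q| = 14748 kW = 53094 MJ/h

Q_c = 53100 MJ/h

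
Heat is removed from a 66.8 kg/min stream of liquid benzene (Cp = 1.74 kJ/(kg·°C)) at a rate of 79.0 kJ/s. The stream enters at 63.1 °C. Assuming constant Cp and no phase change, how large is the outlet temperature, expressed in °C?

Q = 79.0 kJ/s = 4740 kJ/min
ΔT = Q/(ṁ·Cp) = 4740/(66.8×1.74) = 40.781 K
T_out = 63.1 − 40.781 = 22.319 °C

T_out = 22.3 °C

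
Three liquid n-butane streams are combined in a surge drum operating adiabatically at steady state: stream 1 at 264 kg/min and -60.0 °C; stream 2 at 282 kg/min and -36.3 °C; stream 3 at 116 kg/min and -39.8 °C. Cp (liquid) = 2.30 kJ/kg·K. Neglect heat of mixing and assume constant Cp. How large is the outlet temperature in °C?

T_out = -46.4 °C

No heat crosses the boundary, so H_out = H_in.
T_out = Σ ṁᵢCp,ᵢTᵢ / Σ ṁᵢCp,ᵢ
      = -70595 / 1522.6 = -46.365 °C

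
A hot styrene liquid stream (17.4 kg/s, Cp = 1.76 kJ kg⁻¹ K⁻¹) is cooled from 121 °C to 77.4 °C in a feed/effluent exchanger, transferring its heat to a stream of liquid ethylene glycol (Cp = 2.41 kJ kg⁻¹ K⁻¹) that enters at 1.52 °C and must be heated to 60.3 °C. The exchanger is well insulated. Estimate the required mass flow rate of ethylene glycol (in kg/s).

Heat released by hot stream: Q = 17.4 × 1.76 × (121 − 77.4) = 1335.2 kJ/s
Energy balance on cold side (adiabatic exchanger): Q = ṁ_c·Cp_c·(T_c,out − T_c,in)
ṁ_c = 1335.2 / [2.41 × (60.3 − 1.52)] = 9.4254 kg/s

ṁ_c = 9.43 kg/s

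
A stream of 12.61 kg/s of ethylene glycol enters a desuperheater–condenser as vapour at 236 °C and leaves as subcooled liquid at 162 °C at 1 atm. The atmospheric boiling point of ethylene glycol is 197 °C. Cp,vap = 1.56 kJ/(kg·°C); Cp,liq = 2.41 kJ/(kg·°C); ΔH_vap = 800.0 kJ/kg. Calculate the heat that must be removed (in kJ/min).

Q_c = 715000 kJ/min

vapour 236→197 °C: -60.84 kJ/kg
condensation at 197 °C: -800 kJ/kg
liquid 197→162 °C: -84.35 kJ/kg
Δh = -60.84 + -800 + -84.35 = -945.19 kJ/kg
Q = ṁ·Δh = 12.61 kg/s × -945.19 kJ/kg = -11919 kJ/s
|Q| = 11919 kW = 715130 kJ/min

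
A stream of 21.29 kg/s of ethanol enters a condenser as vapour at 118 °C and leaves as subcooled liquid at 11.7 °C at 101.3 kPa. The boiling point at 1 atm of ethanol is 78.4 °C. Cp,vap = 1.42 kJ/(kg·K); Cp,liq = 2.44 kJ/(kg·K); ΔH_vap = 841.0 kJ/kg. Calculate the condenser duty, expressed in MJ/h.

Q_c = 81200 MJ/h

vapour 118→78.4 °C: -56.232 kJ/kg
condensation at 78.4 °C: -841 kJ/kg
liquid 78.4→11.7 °C: -162.75 kJ/kg
Δh = -56.232 + -841 + -162.75 = -1060 kJ/kg
Q = ṁ·Δh = 21.29 kg/s × -1060 kJ/kg = -22567 kJ/s
|Q| = 22567 kW = 81241 MJ/h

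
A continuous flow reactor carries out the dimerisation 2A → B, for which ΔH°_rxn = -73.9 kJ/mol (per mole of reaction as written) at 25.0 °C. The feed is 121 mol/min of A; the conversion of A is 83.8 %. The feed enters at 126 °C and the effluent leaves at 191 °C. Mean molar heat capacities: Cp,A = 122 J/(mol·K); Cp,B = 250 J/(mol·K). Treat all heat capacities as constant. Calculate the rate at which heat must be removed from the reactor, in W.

Extent of reaction ξ = 0.838 × 121 / 2 = 50.699 mol/min
Reaction term: ξ·ΔH°_rxn = 50.699 × -73.9 = -3746.7 kJ/min
Sensible, feed 126→25 °C: -1491 kJ/min
Outlet flows (mol/min): A 19.602, B 50.699
Sensible, products 25→191 °C: 2501 kJ/min
Q = ΔH = -2736.6 kJ/min = -45.61 kW
Heat removed = 45610 W

Q_out = 45600 W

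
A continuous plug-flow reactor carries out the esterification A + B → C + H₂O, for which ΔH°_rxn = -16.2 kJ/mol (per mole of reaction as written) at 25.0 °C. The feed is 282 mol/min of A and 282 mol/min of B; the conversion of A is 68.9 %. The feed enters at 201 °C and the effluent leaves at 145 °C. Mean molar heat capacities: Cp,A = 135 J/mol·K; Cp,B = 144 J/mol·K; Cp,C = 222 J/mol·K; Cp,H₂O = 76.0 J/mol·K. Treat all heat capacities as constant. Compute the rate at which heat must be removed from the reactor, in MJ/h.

Extent of reaction ξ = 0.689 × 282 = 194.3 mol/min
Reaction term: ξ·ΔH°_rxn = 194.3 × -16.2 = -3147.6 kJ/min
Sensible, feed 201→25 °C: -13847 kJ/min
Outlet flows (mol/min): A 87.702, B 87.702, C 194.3, H₂O 194.3
Sensible, products 25→145 °C: 9884.4 kJ/min
Q = ΔH = -7110.6 kJ/min = -118.51 kW
Heat removed = 426.64 MJ/h

Q_out = 427 MJ/h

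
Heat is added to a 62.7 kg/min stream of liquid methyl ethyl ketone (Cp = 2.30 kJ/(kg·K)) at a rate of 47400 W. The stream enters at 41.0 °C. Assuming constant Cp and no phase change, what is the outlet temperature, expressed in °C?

Q = 47400 W = 2844 kJ/min
ΔT = Q/(ṁ·Cp) = 2844/(62.7×2.30) = 19.721 K
T_out = 41.0 + 19.721 = 60.721 °C

T_out = 60.7 °C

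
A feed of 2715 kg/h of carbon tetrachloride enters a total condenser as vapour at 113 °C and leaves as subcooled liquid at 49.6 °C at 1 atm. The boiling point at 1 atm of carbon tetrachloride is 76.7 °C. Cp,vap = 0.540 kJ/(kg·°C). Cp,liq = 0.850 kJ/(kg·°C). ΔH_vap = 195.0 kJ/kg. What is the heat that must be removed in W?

Q_c = 179000 W

vapour 113→76.7 °C: -19.602 kJ/kg
condensation at 76.7 °C: -195 kJ/kg
liquid 76.7→49.6 °C: -23.035 kJ/kg
Δh = -19.602 + -195 + -23.035 = -237.64 kJ/kg
Q = ṁ·Δh = 2715 kg/h × -237.64 kJ/kg = -645180 kJ/h
|Q| = 179.22 kW = 179220 W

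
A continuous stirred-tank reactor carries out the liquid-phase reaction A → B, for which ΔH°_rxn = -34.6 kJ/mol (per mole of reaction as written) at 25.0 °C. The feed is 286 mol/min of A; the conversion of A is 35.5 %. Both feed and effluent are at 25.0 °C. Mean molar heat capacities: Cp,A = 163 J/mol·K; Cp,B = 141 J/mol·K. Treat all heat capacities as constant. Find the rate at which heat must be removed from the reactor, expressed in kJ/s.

Extent of reaction ξ = 0.355 × 286 = 101.53 mol/min
Reaction term: ξ·ΔH°_rxn = 101.53 × -34.6 = -3512.9 kJ/min
Q = ΔH = -3512.9 kJ/min = -58.549 kW
Heat removed = 58.549 kJ/s

Q_out = 58.5 kJ/s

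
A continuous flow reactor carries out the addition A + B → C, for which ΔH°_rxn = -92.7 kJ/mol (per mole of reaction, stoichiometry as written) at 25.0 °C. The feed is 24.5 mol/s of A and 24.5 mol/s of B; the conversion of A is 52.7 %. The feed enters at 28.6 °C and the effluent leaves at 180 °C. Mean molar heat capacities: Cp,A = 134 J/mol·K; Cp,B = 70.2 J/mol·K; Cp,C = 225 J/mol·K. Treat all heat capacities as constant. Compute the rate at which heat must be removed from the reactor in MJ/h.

Q_out = 1430 MJ/h

Extent of reaction ξ = 0.527 × 24.5 = 12.912 mol/s
Reaction term: ξ·ΔH°_rxn = 12.912 × -92.7 = -1196.9 kJ/s
Sensible, feed 28.6→25 °C: -18.01 kJ/s
Outlet flows (mol/s): A 11.588, B 11.588, C 12.912
Sensible, products 25→180 °C: 817.08 kJ/s
Q = ΔH = -397.83 kJ/s = -397.83 kW
Heat removed = 1432.2 MJ/h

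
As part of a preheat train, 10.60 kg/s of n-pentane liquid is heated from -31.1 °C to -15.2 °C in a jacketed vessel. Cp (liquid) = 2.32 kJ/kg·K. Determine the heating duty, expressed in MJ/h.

Q = 1410 MJ/h

Q = ṁ·Cp·ΔT = 10.60 × 2.32 × (-15.2 − -31.1) = 391.01 kJ/s
Heating duty = 1407.6 MJ/h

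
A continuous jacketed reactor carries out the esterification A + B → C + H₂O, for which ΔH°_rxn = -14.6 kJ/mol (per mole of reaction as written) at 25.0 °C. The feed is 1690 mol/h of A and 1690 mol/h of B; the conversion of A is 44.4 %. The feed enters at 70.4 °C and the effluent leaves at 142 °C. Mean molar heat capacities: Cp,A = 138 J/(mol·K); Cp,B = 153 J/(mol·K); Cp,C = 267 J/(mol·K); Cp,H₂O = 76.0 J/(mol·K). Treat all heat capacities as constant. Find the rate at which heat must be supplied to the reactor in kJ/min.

Q_in = 480 kJ/min

Extent of reaction ξ = 0.444 × 1690 = 750.36 mol/h
Reaction term: ξ·ΔH°_rxn = 750.36 × -14.6 = -10955 kJ/h
Sensible, feed 70.4→25 °C: -22327 kJ/h
Outlet flows (mol/h): A 939.64, B 939.64, C 750.36, H₂O 750.36
Sensible, products 25→142 °C: 62105 kJ/h
Q = ΔH = 28822 kJ/h = 8.0061 kW
Heat supplied = 480.37 kJ/min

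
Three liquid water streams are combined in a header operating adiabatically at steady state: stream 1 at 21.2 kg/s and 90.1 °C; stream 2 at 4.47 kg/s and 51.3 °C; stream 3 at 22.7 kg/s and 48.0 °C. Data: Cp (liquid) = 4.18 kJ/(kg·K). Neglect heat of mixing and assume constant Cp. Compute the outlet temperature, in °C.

T_out = 66.8 °C

Energy balance with Q = 0: Σ ṁᵢCp,ᵢ(T_out − Tᵢ) = 0
T_out = Σ ṁᵢCp,ᵢTᵢ / Σ ṁᵢCp,ᵢ
      = 13497 / 202.19 = 66.757 °C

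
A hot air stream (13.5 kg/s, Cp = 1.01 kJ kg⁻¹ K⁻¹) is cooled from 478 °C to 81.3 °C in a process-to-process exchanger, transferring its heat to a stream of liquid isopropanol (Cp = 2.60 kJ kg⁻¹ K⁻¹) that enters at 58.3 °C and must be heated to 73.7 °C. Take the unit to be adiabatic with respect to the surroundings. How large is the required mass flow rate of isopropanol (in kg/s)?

Heat released by hot stream: Q = 13.5 × 1.01 × (478 − 81.3) = 5409 kJ/s
Energy balance on cold side (adiabatic exchanger): Q = ṁ_c·Cp_c·(T_c,out − T_c,in)
ṁ_c = 5409 / [2.60 × (73.7 − 58.3)] = 135.09 kg/s

ṁ_c = 135 kg/s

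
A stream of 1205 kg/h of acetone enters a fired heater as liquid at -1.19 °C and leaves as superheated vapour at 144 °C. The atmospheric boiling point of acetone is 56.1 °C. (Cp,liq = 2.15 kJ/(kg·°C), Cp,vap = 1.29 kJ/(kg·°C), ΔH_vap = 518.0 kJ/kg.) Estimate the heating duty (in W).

liquid -1.19→56.1 °C: 123.17 kJ/kg
vaporisation at 56.1 °C: 518 kJ/kg
vapour 56.1→144 °C: 113.39 kJ/kg
Δh = 123.17 + 518 + 113.39 = 754.56 kJ/kg
Q = ṁ·Δh = 1205 kg/h × 754.56 kJ/kg = 909250 kJ/h
|Q| = 252.57 kW = 252570 W

Q = 253000 W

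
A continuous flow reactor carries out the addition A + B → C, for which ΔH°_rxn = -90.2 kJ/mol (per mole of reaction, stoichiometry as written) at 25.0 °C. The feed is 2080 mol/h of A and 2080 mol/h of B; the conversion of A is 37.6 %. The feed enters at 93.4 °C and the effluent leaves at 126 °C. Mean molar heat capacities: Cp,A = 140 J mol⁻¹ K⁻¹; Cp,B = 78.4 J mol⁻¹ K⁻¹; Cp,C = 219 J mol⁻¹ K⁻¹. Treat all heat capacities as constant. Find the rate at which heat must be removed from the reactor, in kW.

Q_out = 15.5 kW

Extent of reaction ξ = 0.376 × 2080 = 782.08 mol/h
Reaction term: ξ·ΔH°_rxn = 782.08 × -90.2 = -70544 kJ/h
Sensible, feed 93.4→25 °C: -31072 kJ/h
Outlet flows (mol/h): A 1297.9, B 1297.9, C 782.08
Sensible, products 25→126 °C: 45929 kJ/h
Q = ΔH = -55687 kJ/h = -15.469 kW
Heat removed = 15.469 kW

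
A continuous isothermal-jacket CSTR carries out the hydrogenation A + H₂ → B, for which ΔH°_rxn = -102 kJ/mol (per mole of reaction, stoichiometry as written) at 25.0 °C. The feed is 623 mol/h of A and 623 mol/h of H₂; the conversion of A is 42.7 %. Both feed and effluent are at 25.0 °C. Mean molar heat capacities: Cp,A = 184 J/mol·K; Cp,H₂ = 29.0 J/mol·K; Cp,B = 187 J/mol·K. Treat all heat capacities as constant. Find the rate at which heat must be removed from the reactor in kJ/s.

Extent of reaction ξ = 0.427 × 623 = 266.02 mol/h
Reaction term: ξ·ΔH°_rxn = 266.02 × -102 = -27134 kJ/h
Q = ΔH = -27134 kJ/h = -7.5373 kW
Heat removed = 7.5373 kJ/s

Q_out = 7.54 kJ/s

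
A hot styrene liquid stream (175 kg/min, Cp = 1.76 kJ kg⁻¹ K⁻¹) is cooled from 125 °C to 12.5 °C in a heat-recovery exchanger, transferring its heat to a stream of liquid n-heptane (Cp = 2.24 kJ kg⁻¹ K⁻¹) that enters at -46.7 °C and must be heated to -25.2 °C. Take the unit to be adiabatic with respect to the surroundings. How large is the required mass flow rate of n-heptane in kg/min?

Heat released by hot stream: Q = 175 × 1.76 × (125 − 12.5) = 34650 kJ/min
Energy balance on cold side (adiabatic exchanger): Q = ṁ_c·Cp_c·(T_c,out − T_c,in)
ṁ_c = 34650 / [2.24 × (-25.2 − -46.7)] = 719.48 kg/min

ṁ_c = 719 kg/min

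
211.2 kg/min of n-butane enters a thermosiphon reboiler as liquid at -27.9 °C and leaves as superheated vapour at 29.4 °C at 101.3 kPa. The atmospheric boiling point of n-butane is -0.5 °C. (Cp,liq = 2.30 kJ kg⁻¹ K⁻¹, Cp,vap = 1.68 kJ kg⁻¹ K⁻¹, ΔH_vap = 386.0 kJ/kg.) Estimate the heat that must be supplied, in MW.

Q = 1.76 MW

liquid -27.9→-0.5 °C: 63.02 kJ/kg
vaporisation at -0.5 °C: 386 kJ/kg
vapour -0.5→29.4 °C: 50.232 kJ/kg
Δh = 63.02 + 386 + 50.232 = 499.25 kJ/kg
Q = ṁ·Δh = 211.2 kg/min × 499.25 kJ/kg = 105440 kJ/min
|Q| = 1757.4 kW = 1.7574 MW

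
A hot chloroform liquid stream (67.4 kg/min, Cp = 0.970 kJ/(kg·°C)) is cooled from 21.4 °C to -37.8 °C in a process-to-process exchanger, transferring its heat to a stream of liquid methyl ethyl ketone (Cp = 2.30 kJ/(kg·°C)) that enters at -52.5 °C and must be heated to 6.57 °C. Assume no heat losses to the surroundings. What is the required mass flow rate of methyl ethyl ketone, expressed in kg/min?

Heat released by hot stream: Q = 67.4 × 0.970 × (21.4 − -37.8) = 3870.4 kJ/min
Energy balance on cold side (adiabatic exchanger): Q = ṁ_c·Cp_c·(T_c,out − T_c,in)
ṁ_c = 3870.4 / [2.30 × (6.57 − -52.5)] = 28.488 kg/min

ṁ_c = 28.5 kg/min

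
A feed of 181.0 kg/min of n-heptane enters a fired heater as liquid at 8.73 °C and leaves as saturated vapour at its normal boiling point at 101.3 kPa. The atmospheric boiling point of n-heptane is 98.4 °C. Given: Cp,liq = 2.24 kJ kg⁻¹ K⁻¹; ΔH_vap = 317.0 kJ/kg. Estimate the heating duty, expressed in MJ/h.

Q = 5620 MJ/h

liquid 8.73→98.4 °C: 200.86 kJ/kg
vaporisation at 98.4 °C: 317 kJ/kg
Δh = 200.86 + 317 = 517.86 kJ/kg
Q = ṁ·Δh = 181.0 kg/min × 517.86 kJ/kg = 93733 kJ/min
|Q| = 1562.2 kW = 5624 MJ/h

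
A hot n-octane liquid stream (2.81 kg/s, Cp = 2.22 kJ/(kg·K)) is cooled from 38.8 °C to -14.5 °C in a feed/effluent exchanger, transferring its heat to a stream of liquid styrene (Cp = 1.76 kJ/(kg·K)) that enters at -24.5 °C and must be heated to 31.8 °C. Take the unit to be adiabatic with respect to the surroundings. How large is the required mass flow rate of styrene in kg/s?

Heat released by hot stream: Q = 2.81 × 2.22 × (38.8 − -14.5) = 332.5 kJ/s
Energy balance on cold side (adiabatic exchanger): Q = ṁ_c·Cp_c·(T_c,out − T_c,in)
ṁ_c = 332.5 / [1.76 × (31.8 − -24.5)] = 3.3556 kg/s

ṁ_c = 3.36 kg/s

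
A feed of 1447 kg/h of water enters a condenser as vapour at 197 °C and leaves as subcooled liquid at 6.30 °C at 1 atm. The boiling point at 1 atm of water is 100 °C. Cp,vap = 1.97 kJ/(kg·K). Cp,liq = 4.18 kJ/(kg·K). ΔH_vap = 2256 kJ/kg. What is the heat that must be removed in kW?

vapour 197→100 °C: -191.09 kJ/kg
condensation at 100 °C: -2256 kJ/kg
liquid 100→6.30 °C: -391.67 kJ/kg
Δh = -191.09 + -2256 + -391.67 = -2838.8 kJ/kg
Q = ṁ·Δh = 1447 kg/h × -2838.8 kJ/kg = -4.1077e+06 kJ/h
|Q| = 1141 kW

Q_c = 1140 kW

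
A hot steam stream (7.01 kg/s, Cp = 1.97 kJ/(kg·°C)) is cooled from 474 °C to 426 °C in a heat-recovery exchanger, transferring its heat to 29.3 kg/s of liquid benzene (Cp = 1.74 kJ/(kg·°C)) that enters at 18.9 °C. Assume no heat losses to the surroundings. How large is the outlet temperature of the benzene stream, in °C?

T_c,out = 31.9 °C

Heat released by hot stream: Q = 7.01 × 1.97 × (474 − 426) = 662.87 kJ/s
Energy balance on cold side (adiabatic exchanger): Q = ṁ_c·Cp_c·(T_c,out − T_c,in)
T_c,out = 18.9 + 662.87/(29.3 × 1.74) = 31.902 °C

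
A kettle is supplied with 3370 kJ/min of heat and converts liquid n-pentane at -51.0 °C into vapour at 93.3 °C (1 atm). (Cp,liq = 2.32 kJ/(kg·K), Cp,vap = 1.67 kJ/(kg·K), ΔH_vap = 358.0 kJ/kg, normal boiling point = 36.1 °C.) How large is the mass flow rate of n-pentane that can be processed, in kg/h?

Δh = 2.32×(36.1−-51.0) + 358.0 + 1.67×(93.3−36.1) = 655.6 kJ/kg
Q = 3370 kJ/min = 56.167 kJ/s = 202200 kJ/h
ṁ = Q/Δh = 202200 / 655.6 = 308.42 kg/h

ṁ = 308 kg/h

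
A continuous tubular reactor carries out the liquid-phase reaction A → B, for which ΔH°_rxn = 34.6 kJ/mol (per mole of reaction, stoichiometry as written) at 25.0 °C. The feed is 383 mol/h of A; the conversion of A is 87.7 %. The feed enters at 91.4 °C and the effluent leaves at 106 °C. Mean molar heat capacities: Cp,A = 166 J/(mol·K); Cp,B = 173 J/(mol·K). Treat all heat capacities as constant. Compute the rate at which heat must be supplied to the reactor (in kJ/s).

Q_in = 3.54 kJ/s

Extent of reaction ξ = 0.877 × 383 = 335.89 mol/h
Reaction term: ξ·ΔH°_rxn = 335.89 × 34.6 = 11622 kJ/h
Sensible, feed 91.4→25 °C: -4221.6 kJ/h
Outlet flows (mol/h): A 47.109, B 335.89
Sensible, products 25→106 °C: 5340.3 kJ/h
Q = ΔH = 12741 kJ/h = 3.539 kW
Heat supplied = 3.539 kJ/s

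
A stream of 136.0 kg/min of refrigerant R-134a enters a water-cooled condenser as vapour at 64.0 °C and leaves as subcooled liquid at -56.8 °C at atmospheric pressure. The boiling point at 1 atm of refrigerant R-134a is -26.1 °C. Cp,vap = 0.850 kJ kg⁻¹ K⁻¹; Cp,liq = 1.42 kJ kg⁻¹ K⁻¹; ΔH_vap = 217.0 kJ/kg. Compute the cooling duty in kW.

Q_c = 764 kW

vapour 64.0→-26.1 °C: -76.585 kJ/kg
condensation at -26.1 °C: -217 kJ/kg
liquid -26.1→-56.8 °C: -43.594 kJ/kg
Δh = -76.585 + -217 + -43.594 = -337.18 kJ/kg
Q = ṁ·Δh = 136.0 kg/min × -337.18 kJ/kg = -45856 kJ/min
|Q| = 764.27 kW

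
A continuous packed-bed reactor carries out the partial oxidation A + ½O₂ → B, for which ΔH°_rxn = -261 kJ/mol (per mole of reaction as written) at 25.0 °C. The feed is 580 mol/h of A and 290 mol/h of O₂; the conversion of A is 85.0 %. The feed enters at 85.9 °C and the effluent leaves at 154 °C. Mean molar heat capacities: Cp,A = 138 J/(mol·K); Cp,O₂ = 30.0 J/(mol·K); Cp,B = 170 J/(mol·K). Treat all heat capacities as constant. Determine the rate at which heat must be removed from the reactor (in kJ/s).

Q_out = 33.8 kJ/s

Extent of reaction ξ = 0.850 × 580 = 493 mol/h
Reaction term: ξ·ΔH°_rxn = 493 × -261 = -128670 kJ/h
Sensible, feed 85.9→25 °C: -5404.3 kJ/h
Outlet flows (mol/h): A 87, O₂ 43.5, B 493
Sensible, products 25→154 °C: 12529 kJ/h
Q = ΔH = -121550 kJ/h = -33.764 kW
Heat removed = 33.764 kJ/s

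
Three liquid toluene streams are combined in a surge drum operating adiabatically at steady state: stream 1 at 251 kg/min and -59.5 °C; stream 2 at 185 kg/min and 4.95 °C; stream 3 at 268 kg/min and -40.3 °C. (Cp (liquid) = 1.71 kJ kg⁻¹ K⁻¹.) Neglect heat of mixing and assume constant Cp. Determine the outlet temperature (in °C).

T_out = -35.3 °C

Adiabatic, steady state ⇒ Σ ṁᵢCp,ᵢ(T_out − Tᵢ) = 0
Σ ṁᵢCp,ᵢTᵢ = 251×1.71×-59.5 + 185×1.71×4.95 + 268×1.71×-40.3 = -42441
Σ ṁᵢCp,ᵢ = 251×1.71 + 185×1.71 + 268×1.71 = 1203.8
T_out = -42441 / 1203.8 = -35.254 °C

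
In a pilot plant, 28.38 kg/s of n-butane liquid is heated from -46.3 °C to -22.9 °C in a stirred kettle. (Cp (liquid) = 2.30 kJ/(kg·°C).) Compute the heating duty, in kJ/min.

Q = ṁ·Cp·ΔT = 28.38 × 2.30 × (-22.9 − -46.3) = 1527.4 kJ/s
Heating duty = 91645 kJ/min

Q = 91600 kJ/min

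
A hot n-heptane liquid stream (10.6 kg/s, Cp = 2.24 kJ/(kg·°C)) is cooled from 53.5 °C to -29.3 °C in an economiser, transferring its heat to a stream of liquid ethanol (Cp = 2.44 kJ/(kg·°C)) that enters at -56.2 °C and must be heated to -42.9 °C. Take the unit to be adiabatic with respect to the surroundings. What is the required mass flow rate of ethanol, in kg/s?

Heat released by hot stream: Q = 10.6 × 2.24 × (53.5 − -29.3) = 1966 kJ/s
Energy balance on cold side (adiabatic exchanger): Q = ṁ_c·Cp_c·(T_c,out − T_c,in)
ṁ_c = 1966 / [2.44 × (-42.9 − -56.2)] = 60.582 kg/s

ṁ_c = 60.6 kg/s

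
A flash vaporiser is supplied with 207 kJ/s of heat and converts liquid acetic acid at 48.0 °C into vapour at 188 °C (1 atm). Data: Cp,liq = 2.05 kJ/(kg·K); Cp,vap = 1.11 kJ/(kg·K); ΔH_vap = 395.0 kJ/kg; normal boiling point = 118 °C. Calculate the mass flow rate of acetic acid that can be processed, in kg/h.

Δh = 2.05×(118−48.0) + 395.0 + 1.11×(188−118) = 616.2 kJ/kg
Q = 207 kJ/s = 207 kJ/s = 745200 kJ/h
ṁ = Q/Δh = 745200 / 616.2 = 1209.3 kg/h

ṁ = 1210 kg/h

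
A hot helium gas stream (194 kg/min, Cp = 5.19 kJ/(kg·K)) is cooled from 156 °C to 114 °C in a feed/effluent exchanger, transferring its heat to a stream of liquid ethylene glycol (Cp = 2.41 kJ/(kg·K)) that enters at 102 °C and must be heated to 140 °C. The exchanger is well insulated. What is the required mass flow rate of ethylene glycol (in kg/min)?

Heat released by hot stream: Q = 194 × 5.19 × (156 − 114) = 42288 kJ/min
Energy balance on cold side (adiabatic exchanger): Q = ṁ_c·Cp_c·(T_c,out − T_c,in)
ṁ_c = 42288 / [2.41 × (140 − 102)] = 461.76 kg/min

ṁ_c = 462 kg/min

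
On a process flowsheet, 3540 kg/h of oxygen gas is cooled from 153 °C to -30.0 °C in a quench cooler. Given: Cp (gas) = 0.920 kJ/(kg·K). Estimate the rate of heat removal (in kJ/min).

Q = ṁ·Cp·ΔT = 3540 × 0.920 × (-30.0 − 153) = -595990 kJ/h
Converting: 595990 / 3600 s = 165.55 kW
Cooling duty = 9933.2 kJ/min

Q_c = 9930 kJ/min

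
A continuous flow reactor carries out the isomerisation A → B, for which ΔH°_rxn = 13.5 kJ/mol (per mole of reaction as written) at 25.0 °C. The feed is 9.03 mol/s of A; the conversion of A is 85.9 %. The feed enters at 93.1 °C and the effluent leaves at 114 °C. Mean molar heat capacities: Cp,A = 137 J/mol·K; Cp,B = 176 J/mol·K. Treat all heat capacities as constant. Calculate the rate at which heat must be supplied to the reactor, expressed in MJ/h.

Q_in = 567 MJ/h

Extent of reaction ξ = 0.859 × 9.03 = 7.7568 mol/s
Reaction term: ξ·ΔH°_rxn = 7.7568 × 13.5 = 104.72 kJ/s
Sensible, feed 93.1→25 °C: -84.247 kJ/s
Outlet flows (mol/s): A 1.2732, B 7.7568
Sensible, products 25→114 °C: 137.03 kJ/s
Q = ΔH = 157.5 kJ/s = 157.5 kW
Heat supplied = 566.98 MJ/h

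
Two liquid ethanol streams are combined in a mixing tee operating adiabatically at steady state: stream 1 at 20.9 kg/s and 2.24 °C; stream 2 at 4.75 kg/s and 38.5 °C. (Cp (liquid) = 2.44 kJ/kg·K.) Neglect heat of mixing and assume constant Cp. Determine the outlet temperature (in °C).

T_out = 8.95 °C

No heat crosses the boundary, so H_out = H_in.
Σ ṁᵢCp,ᵢTᵢ = 20.9×2.44×2.24 + 4.75×2.44×38.5 = 560.45
Σ ṁᵢCp,ᵢ = 20.9×2.44 + 4.75×2.44 = 62.586
T_out = 560.45 / 62.586 = 8.9548 °C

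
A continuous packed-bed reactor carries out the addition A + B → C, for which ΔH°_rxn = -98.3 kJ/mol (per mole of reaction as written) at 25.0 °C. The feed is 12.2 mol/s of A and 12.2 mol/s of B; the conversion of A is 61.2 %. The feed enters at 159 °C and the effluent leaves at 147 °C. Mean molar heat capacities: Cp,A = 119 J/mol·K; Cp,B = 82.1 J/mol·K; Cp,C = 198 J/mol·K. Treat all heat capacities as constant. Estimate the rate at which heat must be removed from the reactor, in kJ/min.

Extent of reaction ξ = 0.612 × 12.2 = 7.4664 mol/s
Reaction term: ξ·ΔH°_rxn = 7.4664 × -98.3 = -733.95 kJ/s
Sensible, feed 159→25 °C: -328.76 kJ/s
Outlet flows (mol/s): A 4.7336, B 4.7336, C 7.4664
Sensible, products 25→147 °C: 296.49 kJ/s
Q = ΔH = -766.21 kJ/s = -766.21 kW
Heat removed = 45973 kJ/min

Q_out = 46000 kJ/min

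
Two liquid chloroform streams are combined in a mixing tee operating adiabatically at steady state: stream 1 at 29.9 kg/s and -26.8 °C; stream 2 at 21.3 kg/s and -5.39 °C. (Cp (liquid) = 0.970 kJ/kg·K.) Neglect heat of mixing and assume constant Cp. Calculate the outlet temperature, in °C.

Energy balance with Q = 0: Σ ṁᵢCp,ᵢ(T_out − Tᵢ) = 0
T_out = Σ ṁᵢCp,ᵢTᵢ / Σ ṁᵢCp,ᵢ
      = -888.64 / 49.664 = -17.893 °C

T_out = -17.9 °C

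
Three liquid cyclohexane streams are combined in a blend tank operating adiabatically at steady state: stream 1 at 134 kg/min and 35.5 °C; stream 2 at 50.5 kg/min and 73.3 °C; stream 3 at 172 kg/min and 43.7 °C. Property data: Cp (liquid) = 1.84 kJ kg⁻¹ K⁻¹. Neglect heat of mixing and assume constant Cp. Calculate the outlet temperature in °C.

T_out = 44.8 °C

Energy balance with Q = 0: Σ ṁᵢCp,ᵢ(T_out − Tᵢ) = 0
T_out = Σ ṁᵢCp,ᵢTᵢ / Σ ṁᵢCp,ᵢ
      = 29394 / 655.96 = 44.811 °C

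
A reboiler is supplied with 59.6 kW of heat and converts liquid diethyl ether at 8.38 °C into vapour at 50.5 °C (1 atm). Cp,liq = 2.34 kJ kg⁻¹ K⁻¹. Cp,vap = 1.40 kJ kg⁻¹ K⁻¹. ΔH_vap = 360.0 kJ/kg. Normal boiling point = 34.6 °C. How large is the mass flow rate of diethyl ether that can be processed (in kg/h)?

ṁ = 484 kg/h

Δh = 2.34×(34.6−8.38) + 360.0 + 1.40×(50.5−34.6) = 443.61 kJ/kg
Q = 59.6 kW = 59.6 kJ/s = 214560 kJ/h
ṁ = Q/Δh = 214560 / 443.61 = 483.66 kg/h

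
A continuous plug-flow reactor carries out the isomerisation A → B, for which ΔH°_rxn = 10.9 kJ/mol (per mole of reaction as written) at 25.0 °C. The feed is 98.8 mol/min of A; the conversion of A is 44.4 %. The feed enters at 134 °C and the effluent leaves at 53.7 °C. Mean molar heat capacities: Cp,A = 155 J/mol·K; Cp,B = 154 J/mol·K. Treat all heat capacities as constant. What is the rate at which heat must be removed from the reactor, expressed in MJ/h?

Q_out = 45.2 MJ/h

Extent of reaction ξ = 0.444 × 98.8 = 43.867 mol/min
Reaction term: ξ·ΔH°_rxn = 43.867 × 10.9 = 478.15 kJ/min
Sensible, feed 134→25 °C: -1669.2 kJ/min
Outlet flows (mol/min): A 54.933, B 43.867
Sensible, products 25→53.7 °C: 438.25 kJ/min
Q = ΔH = -752.82 kJ/min = -12.547 kW
Heat removed = 45.169 MJ/h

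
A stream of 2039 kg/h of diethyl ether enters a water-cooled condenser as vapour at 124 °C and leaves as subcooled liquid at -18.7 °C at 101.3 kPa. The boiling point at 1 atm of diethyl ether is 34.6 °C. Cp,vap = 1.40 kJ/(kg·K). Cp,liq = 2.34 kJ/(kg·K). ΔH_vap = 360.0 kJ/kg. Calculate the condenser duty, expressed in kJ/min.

vapour 124→34.6 °C: -125.16 kJ/kg
condensation at 34.6 °C: -360 kJ/kg
liquid 34.6→-18.7 °C: -124.72 kJ/kg
Δh = -125.16 + -360 + -124.72 = -609.88 kJ/kg
Q = ṁ·Δh = 2039 kg/h × -609.88 kJ/kg = -1.2435e+06 kJ/h
|Q| = 345.43 kW = 20726 kJ/min

Q_c = 20700 kJ/min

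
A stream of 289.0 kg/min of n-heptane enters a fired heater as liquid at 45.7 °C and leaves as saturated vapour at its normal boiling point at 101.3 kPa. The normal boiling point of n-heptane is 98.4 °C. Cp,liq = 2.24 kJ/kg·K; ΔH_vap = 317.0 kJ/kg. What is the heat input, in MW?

Q = 2.10 MW

liquid 45.7→98.4 °C: 118.05 kJ/kg
vaporisation at 98.4 °C: 317 kJ/kg
Δh = 118.05 + 317 = 435.05 kJ/kg
Q = ṁ·Δh = 289.0 kg/min × 435.05 kJ/kg = 125730 kJ/min
|Q| = 2095.5 kW = 2.0955 MW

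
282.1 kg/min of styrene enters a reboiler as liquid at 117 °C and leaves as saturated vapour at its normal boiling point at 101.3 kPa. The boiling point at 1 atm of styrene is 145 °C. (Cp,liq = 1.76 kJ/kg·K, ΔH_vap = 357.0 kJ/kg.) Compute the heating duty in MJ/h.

liquid 117→145 °C: 49.28 kJ/kg
vaporisation at 145 °C: 357 kJ/kg
Δh = 49.28 + 357 = 406.28 kJ/kg
Q = ṁ·Δh = 282.1 kg/min × 406.28 kJ/kg = 114610 kJ/min
|Q| = 1910.2 kW = 6876.7 MJ/h

Q = 6880 MJ/h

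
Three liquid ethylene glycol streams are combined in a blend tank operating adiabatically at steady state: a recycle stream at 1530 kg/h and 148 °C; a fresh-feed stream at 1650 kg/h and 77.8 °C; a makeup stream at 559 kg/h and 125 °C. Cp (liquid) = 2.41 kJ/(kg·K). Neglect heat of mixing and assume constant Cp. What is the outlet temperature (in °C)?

Energy balance with Q = 0: Σ ṁᵢCp,ᵢ(T_out − Tᵢ) = 0
T_out = Σ ṁᵢCp,ᵢTᵢ / Σ ṁᵢCp,ᵢ
      = 1.0235e+06 / 9011 = 113.58 °C

T_out = 114 °C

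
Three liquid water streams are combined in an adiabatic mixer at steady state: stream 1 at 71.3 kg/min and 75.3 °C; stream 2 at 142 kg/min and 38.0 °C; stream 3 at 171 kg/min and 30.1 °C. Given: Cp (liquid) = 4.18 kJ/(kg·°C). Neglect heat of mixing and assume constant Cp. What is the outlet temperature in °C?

No heat crosses the boundary, so H_out = H_in.
Σ ṁᵢCp,ᵢTᵢ = 71.3×4.18×75.3 + 142×4.18×38.0 + 171×4.18×30.1 = 66512
Σ ṁᵢCp,ᵢ = 71.3×4.18 + 142×4.18 + 171×4.18 = 1606.4
T_out = 66512 / 1606.4 = 41.405 °C

T_out = 41.4 °C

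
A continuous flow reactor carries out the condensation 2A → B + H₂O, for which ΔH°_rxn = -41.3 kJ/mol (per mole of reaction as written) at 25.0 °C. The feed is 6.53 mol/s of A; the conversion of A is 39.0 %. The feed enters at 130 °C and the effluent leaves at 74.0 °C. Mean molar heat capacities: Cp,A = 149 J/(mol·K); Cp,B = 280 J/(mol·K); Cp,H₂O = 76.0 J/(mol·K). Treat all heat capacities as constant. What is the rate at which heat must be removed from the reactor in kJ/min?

Q_out = 6210 kJ/min

Extent of reaction ξ = 0.390 × 6.53 / 2 = 1.2733 mol/s
Reaction term: ξ·ΔH°_rxn = 1.2733 × -41.3 = -52.589 kJ/s
Sensible, feed 130→25 °C: -102.16 kJ/s
Outlet flows (mol/s): A 3.9833, B 1.2733, H₂O 1.2733
Sensible, products 25→74.0 °C: 51.294 kJ/s
Q = ΔH = -103.46 kJ/s = -103.46 kW
Heat removed = 6207.4 kJ/min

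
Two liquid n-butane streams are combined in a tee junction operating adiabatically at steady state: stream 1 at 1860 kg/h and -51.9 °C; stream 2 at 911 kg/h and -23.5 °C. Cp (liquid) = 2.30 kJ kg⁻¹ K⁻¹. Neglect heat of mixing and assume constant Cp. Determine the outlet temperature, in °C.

No heat crosses the boundary, so H_out = H_in.
T_out = Σ ṁᵢCp,ᵢTᵢ / Σ ṁᵢCp,ᵢ
      = -271270 / 6373.3 = -42.563 °C

T_out = -42.6 °C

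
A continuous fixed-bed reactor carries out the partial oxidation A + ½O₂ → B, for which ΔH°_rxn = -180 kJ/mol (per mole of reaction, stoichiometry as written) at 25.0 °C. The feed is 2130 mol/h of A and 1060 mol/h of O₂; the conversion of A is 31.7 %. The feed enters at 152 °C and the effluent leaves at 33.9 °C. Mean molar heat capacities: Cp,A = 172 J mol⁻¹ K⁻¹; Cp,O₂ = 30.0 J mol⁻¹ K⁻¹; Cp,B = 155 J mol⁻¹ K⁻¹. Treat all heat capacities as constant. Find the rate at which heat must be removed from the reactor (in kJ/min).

Extent of reaction ξ = 0.317 × 2130 = 675.21 mol/h
Reaction term: ξ·ΔH°_rxn = 675.21 × -180 = -121540 kJ/h
Sensible, feed 152→25 °C: -50566 kJ/h
Outlet flows (mol/h): A 1454.8, O₂ 722.39, B 675.21
Sensible, products 25→33.9 °C: 3351.3 kJ/h
Q = ΔH = -168750 kJ/h = -46.876 kW
Heat removed = 2812.5 kJ/min

Q_out = 2810 kJ/min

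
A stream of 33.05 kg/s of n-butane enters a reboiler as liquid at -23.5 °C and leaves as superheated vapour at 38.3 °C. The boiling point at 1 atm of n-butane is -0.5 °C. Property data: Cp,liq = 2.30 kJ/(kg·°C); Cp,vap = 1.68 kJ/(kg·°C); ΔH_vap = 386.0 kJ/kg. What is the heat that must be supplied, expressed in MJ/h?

liquid -23.5→-0.5 °C: 52.9 kJ/kg
vaporisation at -0.5 °C: 386 kJ/kg
vapour -0.5→38.3 °C: 65.184 kJ/kg
Δh = 52.9 + 386 + 65.184 = 504.08 kJ/kg
Q = ṁ·Δh = 33.05 kg/s × 504.08 kJ/kg = 16660 kJ/s
|Q| = 16660 kW = 59976 MJ/h

Q = 60000 MJ/h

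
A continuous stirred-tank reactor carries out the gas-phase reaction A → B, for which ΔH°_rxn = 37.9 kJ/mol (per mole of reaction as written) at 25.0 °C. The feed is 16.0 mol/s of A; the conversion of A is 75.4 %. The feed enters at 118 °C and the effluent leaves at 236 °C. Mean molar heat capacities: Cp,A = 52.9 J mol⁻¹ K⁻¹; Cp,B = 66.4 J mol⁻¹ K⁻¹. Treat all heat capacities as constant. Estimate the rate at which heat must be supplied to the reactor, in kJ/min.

Extent of reaction ξ = 0.754 × 16.0 = 12.064 mol/s
Reaction term: ξ·ΔH°_rxn = 12.064 × 37.9 = 457.23 kJ/s
Sensible, feed 118→25 °C: -78.715 kJ/s
Outlet flows (mol/s): A 3.936, B 12.064
Sensible, products 25→236 °C: 212.95 kJ/s
Q = ΔH = 591.47 kJ/s = 591.47 kW
Heat supplied = 35488 kJ/min

Q_in = 35500 kJ/min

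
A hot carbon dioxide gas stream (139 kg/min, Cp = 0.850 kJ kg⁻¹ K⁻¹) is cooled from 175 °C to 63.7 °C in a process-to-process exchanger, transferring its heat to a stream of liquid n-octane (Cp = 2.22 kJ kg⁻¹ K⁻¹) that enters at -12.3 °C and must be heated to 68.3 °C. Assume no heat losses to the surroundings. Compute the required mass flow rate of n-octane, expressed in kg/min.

ṁ_c = 73.5 kg/min

Heat released by hot stream: Q = 139 × 0.850 × (175 − 63.7) = 13150 kJ/min
Energy balance on cold side (adiabatic exchanger): Q = ṁ_c·Cp_c·(T_c,out − T_c,in)
ṁ_c = 13150 / [2.22 × (68.3 − -12.3)] = 73.492 kg/min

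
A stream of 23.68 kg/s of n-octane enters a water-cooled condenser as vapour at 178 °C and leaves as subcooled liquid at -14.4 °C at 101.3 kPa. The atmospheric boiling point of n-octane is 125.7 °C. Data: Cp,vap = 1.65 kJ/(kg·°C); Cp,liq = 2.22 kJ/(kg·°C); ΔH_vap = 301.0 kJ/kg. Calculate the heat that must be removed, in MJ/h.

vapour 178→125.7 °C: -86.295 kJ/kg
condensation at 125.7 °C: -301 kJ/kg
liquid 125.7→-14.4 °C: -311.02 kJ/kg
Δh = -86.295 + -301 + -311.02 = -698.32 kJ/kg
Q = ṁ·Δh = 23.68 kg/s × -698.32 kJ/kg = -16536 kJ/s
|Q| = 16536 kW = 59530 MJ/h

Q_c = 59500 MJ/h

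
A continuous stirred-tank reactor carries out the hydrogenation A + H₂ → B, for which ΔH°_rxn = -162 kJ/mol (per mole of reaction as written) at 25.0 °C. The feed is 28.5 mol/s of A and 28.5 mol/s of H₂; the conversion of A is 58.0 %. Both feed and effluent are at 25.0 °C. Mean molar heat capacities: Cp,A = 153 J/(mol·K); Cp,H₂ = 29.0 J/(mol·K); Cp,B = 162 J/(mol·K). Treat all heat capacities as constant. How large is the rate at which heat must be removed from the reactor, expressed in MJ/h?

Q_out = 9640 MJ/h

Extent of reaction ξ = 0.580 × 28.5 = 16.53 mol/s
Reaction term: ξ·ΔH°_rxn = 16.53 × -162 = -2677.9 kJ/s
Q = ΔH = -2677.9 kJ/s = -2677.9 kW
Heat removed = 9640.3 MJ/h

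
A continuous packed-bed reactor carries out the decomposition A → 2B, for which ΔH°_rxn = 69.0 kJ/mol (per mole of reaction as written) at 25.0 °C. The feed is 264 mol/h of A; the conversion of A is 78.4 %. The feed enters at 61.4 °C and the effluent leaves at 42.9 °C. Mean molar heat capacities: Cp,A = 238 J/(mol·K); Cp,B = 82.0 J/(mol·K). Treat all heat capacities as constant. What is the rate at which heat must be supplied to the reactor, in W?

Q_in = 3570 W

Extent of reaction ξ = 0.784 × 264 = 206.98 mol/h
Reaction term: ξ·ΔH°_rxn = 206.98 × 69.0 = 14281 kJ/h
Sensible, feed 61.4→25 °C: -2287.1 kJ/h
Outlet flows (mol/h): A 57.024, B 413.95
Sensible, products 25→42.9 °C: 850.53 kJ/h
Q = ΔH = 12845 kJ/h = 3.568 kW
Heat supplied = 3568 W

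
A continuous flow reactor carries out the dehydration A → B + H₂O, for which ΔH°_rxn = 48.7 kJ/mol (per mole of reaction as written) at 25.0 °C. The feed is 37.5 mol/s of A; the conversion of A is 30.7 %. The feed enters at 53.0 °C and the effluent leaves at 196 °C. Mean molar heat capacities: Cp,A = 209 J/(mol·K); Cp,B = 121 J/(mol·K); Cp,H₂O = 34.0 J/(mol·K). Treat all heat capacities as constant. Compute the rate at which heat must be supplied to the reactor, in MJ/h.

Q_in = 5670 MJ/h

Extent of reaction ξ = 0.307 × 37.5 = 11.512 mol/s
Reaction term: ξ·ΔH°_rxn = 11.512 × 48.7 = 560.66 kJ/s
Sensible, feed 53.0→25 °C: -219.45 kJ/s
Outlet flows (mol/s): A 25.988, B 11.512, H₂O 11.512
Sensible, products 25→196 °C: 1233.9 kJ/s
Q = ΔH = 1575.1 kJ/s = 1575.1 kW
Heat supplied = 5670.4 MJ/h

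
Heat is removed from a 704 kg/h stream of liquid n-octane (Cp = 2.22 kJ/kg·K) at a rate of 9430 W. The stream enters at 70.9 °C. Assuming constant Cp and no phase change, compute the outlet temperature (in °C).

T_out = 49.2 °C

Q = 9430 W = 33948 kJ/h
ΔT = Q/(ṁ·Cp) = 33948/(704×2.22) = 21.721 K
T_out = 70.9 − 21.721 = 49.179 °C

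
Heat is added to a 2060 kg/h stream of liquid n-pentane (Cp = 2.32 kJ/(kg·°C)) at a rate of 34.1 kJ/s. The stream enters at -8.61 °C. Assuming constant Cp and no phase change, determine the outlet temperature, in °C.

T_out = 17.1 °C

Q = 34.1 kJ/s = 122760 kJ/h
ΔT = Q/(ṁ·Cp) = 122760/(2060×2.32) = 25.686 K
T_out = -8.61 + 25.686 = 17.076 °C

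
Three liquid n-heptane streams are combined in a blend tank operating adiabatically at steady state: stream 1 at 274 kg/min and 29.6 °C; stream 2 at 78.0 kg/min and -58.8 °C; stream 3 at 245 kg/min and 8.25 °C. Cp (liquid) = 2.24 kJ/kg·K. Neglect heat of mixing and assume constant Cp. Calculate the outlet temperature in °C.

T_out = 9.29 °C

No heat crosses the boundary, so H_out = H_in.
T_out = Σ ṁᵢCp,ᵢTᵢ / Σ ṁᵢCp,ᵢ
      = 12421 / 1337.3 = 9.2885 °C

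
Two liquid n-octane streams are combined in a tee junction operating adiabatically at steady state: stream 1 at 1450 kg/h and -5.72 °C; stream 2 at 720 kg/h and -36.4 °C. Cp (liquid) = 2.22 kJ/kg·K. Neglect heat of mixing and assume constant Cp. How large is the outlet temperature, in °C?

Energy balance with Q = 0: Σ ṁᵢCp,ᵢ(T_out − Tᵢ) = 0
Σ ṁᵢCp,ᵢTᵢ = 1450×2.22×-5.72 + 720×2.22×-36.4 = -76594
Σ ṁᵢCp,ᵢ = 1450×2.22 + 720×2.22 = 4817.4
T_out = -76594 / 4817.4 = -15.9 °C

T_out = -15.9 °C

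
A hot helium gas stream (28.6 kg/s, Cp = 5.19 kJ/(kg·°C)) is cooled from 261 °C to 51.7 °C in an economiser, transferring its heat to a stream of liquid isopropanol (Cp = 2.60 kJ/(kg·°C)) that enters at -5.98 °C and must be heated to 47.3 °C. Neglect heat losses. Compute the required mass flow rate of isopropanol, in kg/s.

Heat released by hot stream: Q = 28.6 × 5.19 × (261 − 51.7) = 31067 kJ/s
Energy balance on cold side (adiabatic exchanger): Q = ṁ_c·Cp_c·(T_c,out − T_c,in)
ṁ_c = 31067 / [2.60 × (47.3 − -5.98)] = 224.27 kg/s

ṁ_c = 224 kg/s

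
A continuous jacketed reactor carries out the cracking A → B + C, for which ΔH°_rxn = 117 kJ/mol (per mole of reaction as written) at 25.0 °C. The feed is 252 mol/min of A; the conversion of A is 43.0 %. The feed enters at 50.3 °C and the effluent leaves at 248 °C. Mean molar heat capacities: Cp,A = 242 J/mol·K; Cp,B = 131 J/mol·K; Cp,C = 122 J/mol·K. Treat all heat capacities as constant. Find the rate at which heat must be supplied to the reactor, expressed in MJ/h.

Q_in = 1500 MJ/h

Extent of reaction ξ = 0.430 × 252 = 108.36 mol/min
Reaction term: ξ·ΔH°_rxn = 108.36 × 117 = 12678 kJ/min
Sensible, feed 50.3→25 °C: -1542.9 kJ/min
Outlet flows (mol/min): A 143.64, B 108.36, C 108.36
Sensible, products 25→248 °C: 13865 kJ/min
Q = ΔH = 25000 kJ/min = 416.67 kW
Heat supplied = 1500 MJ/h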